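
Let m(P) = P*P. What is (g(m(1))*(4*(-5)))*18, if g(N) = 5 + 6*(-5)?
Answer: 9000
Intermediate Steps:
m(P) = P**2
g(N) = -25 (g(N) = 5 - 30 = -25)
(g(m(1))*(4*(-5)))*18 = -100*(-5)*18 = -25*(-20)*18 = 500*18 = 9000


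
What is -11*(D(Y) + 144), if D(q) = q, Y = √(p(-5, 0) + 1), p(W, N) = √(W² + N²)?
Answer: -1584 - 11*√6 ≈ -1610.9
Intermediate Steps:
p(W, N) = √(N² + W²)
Y = √6 (Y = √(√(0² + (-5)²) + 1) = √(√(0 + 25) + 1) = √(√25 + 1) = √(5 + 1) = √6 ≈ 2.4495)
-11*(D(Y) + 144) = -11*(√6 + 144) = -11*(144 + √6) = -1584 - 11*√6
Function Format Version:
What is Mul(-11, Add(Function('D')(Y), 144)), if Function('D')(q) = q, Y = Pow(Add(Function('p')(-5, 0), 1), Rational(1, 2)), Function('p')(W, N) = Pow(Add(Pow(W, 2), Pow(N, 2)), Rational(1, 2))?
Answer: Add(-1584, Mul(-11, Pow(6, Rational(1, 2)))) ≈ -1610.9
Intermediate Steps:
Function('p')(W, N) = Pow(Add(Pow(N, 2), Pow(W, 2)), Rational(1, 2))
Y = Pow(6, Rational(1, 2)) (Y = Pow(Add(Pow(Add(Pow(0, 2), Pow(-5, 2)), Rational(1, 2)), 1), Rational(1, 2)) = Pow(Add(Pow(Add(0, 25), Rational(1, 2)), 1), Rational(1, 2)) = Pow(Add(Pow(25, Rational(1, 2)), 1), Rational(1, 2)) = Pow(Add(5, 1), Rational(1, 2)) = Pow(6, Rational(1, 2)) ≈ 2.4495)
Mul(-11, Add(Function('D')(Y), 144)) = Mul(-11, Add(Pow(6, Rational(1, 2)), 144)) = Mul(-11, Add(144, Pow(6, Rational(1, 2)))) = Add(-1584, Mul(-11, Pow(6, Rational(1, 2))))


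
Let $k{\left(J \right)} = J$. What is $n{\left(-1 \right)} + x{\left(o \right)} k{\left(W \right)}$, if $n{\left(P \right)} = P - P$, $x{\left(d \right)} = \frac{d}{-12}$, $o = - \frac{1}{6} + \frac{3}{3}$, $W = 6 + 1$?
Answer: $- \frac{35}{72} \approx -0.48611$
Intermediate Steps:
$W = 7$
$o = \frac{5}{6}$ ($o = \left(-1\right) \frac{1}{6} + 3 \cdot \frac{1}{3} = - \frac{1}{6} + 1 = \frac{5}{6} \approx 0.83333$)
$x{\left(d \right)} = - \frac{d}{12}$ ($x{\left(d \right)} = d \left(- \frac{1}{12}\right) = - \frac{d}{12}$)
$n{\left(P \right)} = 0$
$n{\left(-1 \right)} + x{\left(o \right)} k{\left(W \right)} = 0 + \left(- \frac{1}{12}\right) \frac{5}{6} \cdot 7 = 0 - \frac{35}{72} = - \frac{35}{72}$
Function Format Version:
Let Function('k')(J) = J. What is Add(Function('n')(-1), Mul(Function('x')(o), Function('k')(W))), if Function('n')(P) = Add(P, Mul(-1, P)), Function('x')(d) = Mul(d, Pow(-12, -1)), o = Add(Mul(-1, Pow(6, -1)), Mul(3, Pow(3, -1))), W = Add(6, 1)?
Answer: Rational(-35, 72) ≈ -0.48611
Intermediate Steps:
W = 7
o = Rational(5, 6) (o = Add(Mul(-1, Rational(1, 6)), Mul(3, Rational(1, 3))) = Add(Rational(-1, 6), 1) = Rational(5, 6) ≈ 0.83333)
Function('x')(d) = Mul(Rational(-1, 12), d) (Function('x')(d) = Mul(d, Rational(-1, 12)) = Mul(Rational(-1, 12), d))
Function('n')(P) = 0
Add(Function('n')(-1), Mul(Function('x')(o), Function('k')(W))) = Add(0, Mul(Mul(Rational(-1, 12), Rational(5, 6)), 7)) = Add(0, Mul(Rational(-5, 72), 7)) = Add(0, Rational(-35, 72)) = Rational(-35, 72)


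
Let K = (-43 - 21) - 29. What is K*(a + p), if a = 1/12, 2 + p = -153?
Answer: 57629/4 ≈ 14407.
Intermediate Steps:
K = -93 (K = -64 - 29 = -93)
p = -155 (p = -2 - 153 = -155)
a = 1/12 ≈ 0.083333
K*(a + p) = -93*(1/12 - 155) = -93*(-1859/12) = 57629/4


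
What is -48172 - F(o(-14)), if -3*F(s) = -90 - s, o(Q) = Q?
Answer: -144592/3 ≈ -48197.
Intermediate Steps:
F(s) = 30 + s/3 (F(s) = -(-90 - s)/3 = 30 + s/3)
-48172 - F(o(-14)) = -48172 - (30 + (⅓)*(-14)) = -48172 - (30 - 14/3) = -48172 - 1*76/3 = -48172 - 76/3 = -144592/3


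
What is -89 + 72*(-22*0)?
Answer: -89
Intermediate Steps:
-89 + 72*(-22*0) = -89 + 72*0 = -89 + 0 = -89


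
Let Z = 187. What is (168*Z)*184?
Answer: 5780544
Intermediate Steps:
(168*Z)*184 = (168*187)*184 = 31416*184 = 5780544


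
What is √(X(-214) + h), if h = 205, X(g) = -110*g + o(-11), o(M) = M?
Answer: √23734 ≈ 154.06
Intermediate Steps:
X(g) = -11 - 110*g (X(g) = -110*g - 11 = -11 - 110*g)
√(X(-214) + h) = √((-11 - 110*(-214)) + 205) = √((-11 + 23540) + 205) = √(23529 + 205) = √23734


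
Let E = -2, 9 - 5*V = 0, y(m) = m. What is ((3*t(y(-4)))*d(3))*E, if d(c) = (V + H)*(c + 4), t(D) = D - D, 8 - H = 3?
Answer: 0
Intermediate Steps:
H = 5 (H = 8 - 1*3 = 8 - 3 = 5)
V = 9/5 (V = 9/5 - 1/5*0 = 9/5 + 0 = 9/5 ≈ 1.8000)
t(D) = 0
d(c) = 136/5 + 34*c/5 (d(c) = (9/5 + 5)*(c + 4) = 34*(4 + c)/5 = 136/5 + 34*c/5)
((3*t(y(-4)))*d(3))*E = ((3*0)*(136/5 + (34/5)*3))*(-2) = (0*(136/5 + 102/5))*(-2) = (0*(238/5))*(-2) = 0*(-2) = 0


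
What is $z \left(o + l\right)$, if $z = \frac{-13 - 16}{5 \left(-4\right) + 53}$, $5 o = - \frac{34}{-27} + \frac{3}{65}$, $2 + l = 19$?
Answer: $- \frac{4392514}{289575} \approx -15.169$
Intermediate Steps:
$l = 17$ ($l = -2 + 19 = 17$)
$o = \frac{2291}{8775}$ ($o = \frac{- \frac{34}{-27} + \frac{3}{65}}{5} = \frac{\left(-34\right) \left(- \frac{1}{27}\right) + 3 \cdot \frac{1}{65}}{5} = \frac{\frac{34}{27} + \frac{3}{65}}{5} = \frac{1}{5} \cdot \frac{2291}{1755} = \frac{2291}{8775} \approx 0.26108$)
$z = - \frac{29}{33}$ ($z = - \frac{29}{-20 + 53} = - \frac{29}{33} \approx -0.87879$)
$z \left(o + l\right) = - \frac{29 \left(\frac{2291}{8775} + 17\right)}{33} = \left(- \frac{29}{33}\right) \frac{151466}{8775} = - \frac{4392514}{289575}$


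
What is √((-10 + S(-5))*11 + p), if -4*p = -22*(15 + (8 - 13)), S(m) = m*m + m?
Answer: √165 ≈ 12.845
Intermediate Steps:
S(m) = m + m² (S(m) = m² + m = m + m²)
p = 55 (p = -(-11)*(15 + (8 - 13))/2 = -(-11)*(15 - 5)/2 = -(-11)*10/2 = -¼*(-220) = 55)
√((-10 + S(-5))*11 + p) = √((-10 - 5*(1 - 5))*11 + 55) = √((-10 - 5*(-4))*11 + 55) = √((-10 + 20)*11 + 55) = √(10*11 + 55) = √(110 + 55) = √165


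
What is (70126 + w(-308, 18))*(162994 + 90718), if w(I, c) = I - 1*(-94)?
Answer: 17737513344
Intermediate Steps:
w(I, c) = 94 + I (w(I, c) = I + 94 = 94 + I)
(70126 + w(-308, 18))*(162994 + 90718) = (70126 + (94 - 308))*(162994 + 90718) = (70126 - 214)*253712 = 69912*253712 = 17737513344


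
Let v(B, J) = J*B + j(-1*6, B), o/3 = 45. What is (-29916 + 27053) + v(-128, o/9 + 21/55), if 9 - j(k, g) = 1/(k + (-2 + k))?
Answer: -3713557/770 ≈ -4822.8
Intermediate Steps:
o = 135 (o = 3*45 = 135)
j(k, g) = 9 - 1/(-2 + 2*k) (j(k, g) = 9 - 1/(k + (-2 + k)) = 9 - 1/(-2 + 2*k))
v(B, J) = 127/14 + B*J (v(B, J) = J*B + (-19 + 18*(-1*6))/(2*(-1 - 1*6)) = B*J + (-19 + 18*(-6))/(2*(-1 - 6)) = B*J + (½)*(-19 - 108)/(-7) = B*J + (½)*(-⅐)*(-127) = B*J + 127/14 = 127/14 + B*J)
(-29916 + 27053) + v(-128, o/9 + 21/55) = (-29916 + 27053) + (127/14 - 128*(135/9 + 21/55)) = -2863 + (127/14 - 128*(135*(⅑) + 21*(1/55))) = -2863 + (127/14 - 128*(15 + 21/55)) = -2863 + (127/14 - 128*846/55) = -2863 + (127/14 - 108288/55) = -2863 - 1509047/770 = -3713557/770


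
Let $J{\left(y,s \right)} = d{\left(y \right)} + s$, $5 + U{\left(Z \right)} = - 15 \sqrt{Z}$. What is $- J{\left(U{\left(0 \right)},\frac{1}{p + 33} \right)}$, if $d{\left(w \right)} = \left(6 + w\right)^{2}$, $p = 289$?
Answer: $- \frac{323}{322} \approx -1.0031$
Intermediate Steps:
$U{\left(Z \right)} = -5 - 15 \sqrt{Z}$
$J{\left(y,s \right)} = s + \left(6 + y\right)^{2}$ ($J{\left(y,s \right)} = \left(6 + y\right)^{2} + s = s + \left(6 + y\right)^{2}$)
$- J{\left(U{\left(0 \right)},\frac{1}{p + 33} \right)} = - (\frac{1}{289 + 33} + \left(6 - \left(5 + 15 \sqrt{0}\right)\right)^{2}) = - (\frac{1}{322} + \left(6 - 5\right)^{2}) = - (\frac{1}{322} + 1^{2}) = - (\frac{1}{322} + 1) = \left(-1\right) \frac{323}{322} = - \frac{323}{322}$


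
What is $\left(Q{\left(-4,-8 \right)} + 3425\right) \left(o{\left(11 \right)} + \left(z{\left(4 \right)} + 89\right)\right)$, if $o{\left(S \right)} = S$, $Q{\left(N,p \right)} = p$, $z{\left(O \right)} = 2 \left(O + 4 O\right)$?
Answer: $478380$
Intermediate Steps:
$z{\left(O \right)} = 10 O$ ($z{\left(O \right)} = 2 \cdot 5 O = 10 O$)
$\left(Q{\left(-4,-8 \right)} + 3425\right) \left(o{\left(11 \right)} + \left(z{\left(4 \right)} + 89\right)\right) = \left(-8 + 3425\right) \left(11 + \left(10 \cdot 4 + 89\right)\right) = 3417 \left(11 + \left(40 + 89\right)\right) = 3417 \left(11 + 129\right) = 3417 \cdot 140 = 478380$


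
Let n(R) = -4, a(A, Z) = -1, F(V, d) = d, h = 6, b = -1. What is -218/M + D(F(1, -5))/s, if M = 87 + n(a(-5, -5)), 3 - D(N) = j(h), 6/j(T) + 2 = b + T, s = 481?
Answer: -104775/39923 ≈ -2.6244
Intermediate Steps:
j(T) = 6/(-3 + T) (j(T) = 6/(-2 + (-1 + T)) = 6/(-3 + T))
D(N) = 1 (D(N) = 3 - 6/(-3 + 6) = 3 - 6/3 = 3 - 1*2 = 3 - 2 = 1)
M = 83 (M = 87 - 4 = 83)
-218/M + D(F(1, -5))/s = -218/83 + 1/481 = -104775/39923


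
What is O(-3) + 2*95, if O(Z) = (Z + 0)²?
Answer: 199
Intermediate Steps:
O(Z) = Z²
O(-3) + 2*95 = (-3)² + 2*95 = 9 + 190 = 199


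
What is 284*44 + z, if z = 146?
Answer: 12642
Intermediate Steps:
284*44 + z = 284*44 + 146 = 12496 + 146 = 12642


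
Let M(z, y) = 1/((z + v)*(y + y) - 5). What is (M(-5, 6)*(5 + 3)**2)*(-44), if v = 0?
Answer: 2816/65 ≈ 43.323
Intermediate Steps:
M(z, y) = 1/(-5 + 2*y*z) (M(z, y) = 1/((z + 0)*(y + y) - 5) = 1/(z*(2*y) - 5) = 1/(2*y*z - 5) = 1/(-5 + 2*y*z))
(M(-5, 6)*(5 + 3)**2)*(-44) = ((5 + 3)**2/(-5 + 2*6*(-5)))*(-44) = (8**2/(-5 - 60))*(-44) = (64/(-65))*(-44) = -1/65*64*(-44) = -64/65*(-44) = 2816/65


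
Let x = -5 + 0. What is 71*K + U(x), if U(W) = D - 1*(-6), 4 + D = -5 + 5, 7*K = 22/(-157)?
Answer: 636/1099 ≈ 0.57871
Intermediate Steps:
K = -22/1099 (K = (22/(-157))/7 = (22*(-1/157))/7 = (⅐)*(-22/157) = -22/1099 ≈ -0.020018)
x = -5
D = -4 (D = -4 + (-5 + 5) = -4 + 0 = -4)
U(W) = 2 (U(W) = -4 - 1*(-6) = -4 + 6 = 2)
71*K + U(x) = 71*(-22/1099) + 2 = -1562/1099 + 2 = 636/1099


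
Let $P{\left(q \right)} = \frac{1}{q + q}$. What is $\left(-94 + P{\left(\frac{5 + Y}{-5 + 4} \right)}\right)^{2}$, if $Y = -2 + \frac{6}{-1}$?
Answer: $\frac{316969}{36} \approx 8804.7$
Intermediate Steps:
$Y = -8$ ($Y = -2 + 6 \left(-1\right) = -2 - 6 = -8$)
$P{\left(q \right)} = \frac{1}{2 q}$
$\left(-94 + P{\left(\frac{5 + Y}{-5 + 4} \right)}\right)^{2} = \left(-94 + \frac{1}{2 \frac{5 - 8}{-5 + 4}}\right)^{2} = \left(-94 + \frac{1}{2 \left(- \frac{3}{-1}\right)}\right)^{2} = \left(-94 + \frac{1}{2 \left(\left(-3\right) \left(-1\right)\right)}\right)^{2} = \left(-94 + \frac{1}{2 \cdot 3}\right)^{2} = \left(-94 + \frac{1}{2} \cdot \frac{1}{3}\right)^{2} = \left(-94 + \frac{1}{6}\right)^{2} = \left(- \frac{563}{6}\right)^{2} = \frac{316969}{36}$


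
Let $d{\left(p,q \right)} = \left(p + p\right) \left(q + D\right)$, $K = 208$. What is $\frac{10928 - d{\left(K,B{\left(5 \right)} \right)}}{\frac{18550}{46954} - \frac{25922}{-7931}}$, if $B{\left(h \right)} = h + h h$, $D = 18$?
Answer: $- \frac{1683212626480}{682130819} \approx -2467.6$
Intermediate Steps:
$B{\left(h \right)} = h + h^{2}$
$d{\left(p,q \right)} = 2 p \left(18 + q\right)$ ($d{\left(p,q \right)} = \left(p + p\right) \left(q + 18\right) = 2 p \left(18 + q\right)$)
$\frac{10928 - d{\left(K,B{\left(5 \right)} \right)}}{\frac{18550}{46954} - \frac{25922}{-7931}} = \frac{10928 - 2 \cdot 208 \left(18 + 5 \left(1 + 5\right)\right)}{\frac{18550}{46954} - \frac{25922}{-7931}} = \frac{10928 - 2 \cdot 208 \left(18 + 5 \cdot 6\right)}{18550 \cdot \frac{1}{46954} - - \frac{25922}{7931}} = \frac{10928 - 2 \cdot 208 \left(18 + 30\right)}{\frac{9275}{23477} + \frac{25922}{7931}} = \frac{10928 - 2 \cdot 208 \cdot 48}{\frac{682130819}{186196087}} = \left(10928 - 19968\right) \frac{186196087}{682130819} = \left(-9040\right) \frac{186196087}{682130819} = - \frac{1683212626480}{682130819}$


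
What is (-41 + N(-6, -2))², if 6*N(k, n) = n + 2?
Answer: 1681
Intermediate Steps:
N(k, n) = ⅓ + n/6 (N(k, n) = (n + 2)/6 = (2 + n)/6 = ⅓ + n/6)
(-41 + N(-6, -2))² = (-41 + (⅓ + (⅙)*(-2)))² = (-41 + (⅓ - ⅓))² = (-41 + 0)² = (-41)² = 1681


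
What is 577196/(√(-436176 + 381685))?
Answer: -577196*I*√54491/54491 ≈ -2472.6*I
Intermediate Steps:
577196/(√(-436176 + 381685)) = 577196/(√(-54491)) = 577196/((I*√54491)) = 577196*(-I*√54491/54491) = -577196*I*√54491/54491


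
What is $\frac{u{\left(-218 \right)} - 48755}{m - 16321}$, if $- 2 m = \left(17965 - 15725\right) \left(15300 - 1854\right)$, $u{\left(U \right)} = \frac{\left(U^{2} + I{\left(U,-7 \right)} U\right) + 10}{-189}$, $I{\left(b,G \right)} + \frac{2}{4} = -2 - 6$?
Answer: $\frac{9264082}{2849333949} \approx 0.0032513$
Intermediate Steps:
$I{\left(b,G \right)} = - \frac{17}{2}$ ($I{\left(b,G \right)} = - \frac{1}{2} - 8 = - \frac{17}{2}$)
$u{\left(U \right)} = - \frac{10}{189} - \frac{U^{2}}{189} + \frac{17 U}{378}$ ($u{\left(U \right)} = \frac{\left(U^{2} - \frac{17 U}{2}\right) + 10}{-189} = \left(10 + U^{2} - \frac{17 U}{2}\right) \left(- \frac{1}{189}\right) = - \frac{10}{189} - \frac{U^{2}}{189} + \frac{17 U}{378}$)
$m = -15059520$ ($m = - \frac{\left(17965 - 15725\right) \left(15300 - 1854\right)}{2} = - \frac{2240 \cdot 13446}{2} = \left(- \frac{1}{2}\right) 30119040 = -15059520$)
$\frac{u{\left(-218 \right)} - 48755}{m - 16321} = \frac{\left(- \frac{10}{189} - \frac{\left(-218\right)^{2}}{189} + \frac{17}{378} \left(-218\right)\right) - 48755}{-15059520 - 16321} = \frac{\left(- \frac{10}{189} - \frac{47524}{189} - \frac{1853}{189}\right) - 48755}{-15075841} = \left(\left(- \frac{10}{189} - \frac{47524}{189} - \frac{1853}{189}\right) - 48755\right) \left(- \frac{1}{15075841}\right) = \left(- \frac{49387}{189} - 48755\right) \left(- \frac{1}{15075841}\right) = \left(- \frac{9264082}{189}\right) \left(- \frac{1}{15075841}\right) = \frac{9264082}{2849333949}$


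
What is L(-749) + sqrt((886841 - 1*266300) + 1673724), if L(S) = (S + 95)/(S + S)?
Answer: 327/749 + sqrt(2294265) ≈ 1515.1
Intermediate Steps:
L(S) = (95 + S)/(2*S) (L(S) = (95 + S)/((2*S)) = (95 + S)*(1/(2*S)) = (95 + S)/(2*S))
L(-749) + sqrt((886841 - 1*266300) + 1673724) = (1/2)*(95 - 749)/(-749) + sqrt((886841 - 1*266300) + 1673724) = (1/2)*(-1/749)*(-654) + sqrt((886841 - 266300) + 1673724) = 327/749 + sqrt(620541 + 1673724) = 327/749 + sqrt(2294265)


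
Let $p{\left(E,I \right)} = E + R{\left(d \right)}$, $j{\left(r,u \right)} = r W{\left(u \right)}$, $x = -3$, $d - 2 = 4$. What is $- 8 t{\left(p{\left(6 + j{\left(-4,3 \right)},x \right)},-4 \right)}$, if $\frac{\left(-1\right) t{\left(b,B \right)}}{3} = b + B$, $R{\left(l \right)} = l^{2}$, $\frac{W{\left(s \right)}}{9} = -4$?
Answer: $4368$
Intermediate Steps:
$d = 6$ ($d = 2 + 4 = 6$)
$W{\left(s \right)} = -36$ ($W{\left(s \right)} = 9 \left(-4\right) = -36$)
$j{\left(r,u \right)} = - 36 r$ ($j{\left(r,u \right)} = r \left(-36\right) = - 36 r$)
$p{\left(E,I \right)} = 36 + E$ ($p{\left(E,I \right)} = E + 6^{2} = E + 36 = 36 + E$)
$t{\left(b,B \right)} = - 3 B - 3 b$ ($t{\left(b,B \right)} = - 3 \left(b + B\right) = - 3 \left(B + b\right) = - 3 B - 3 b$)
$- 8 t{\left(p{\left(6 + j{\left(-4,3 \right)},x \right)},-4 \right)} = - 8 \left(\left(-3\right) \left(-4\right) - 3 \left(36 + \left(6 - -144\right)\right)\right) = - 8 \left(12 - 3 \left(36 + \left(6 + 144\right)\right)\right) = - 8 \left(12 - 3 \left(36 + 150\right)\right) = - 8 \left(12 - 558\right) = \left(-8\right) \left(-546\right) = 4368$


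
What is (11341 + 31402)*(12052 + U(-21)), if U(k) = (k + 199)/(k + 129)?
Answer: 27821290471/54 ≈ 5.1521e+8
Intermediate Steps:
U(k) = (199 + k)/(129 + k)
(11341 + 31402)*(12052 + U(-21)) = (11341 + 31402)*(12052 + (199 - 21)/(129 - 21)) = 42743*(12052 + 178/108) = 42743*(12052 + (1/108)*178) = 42743*(12052 + 89/54) = 42743*(650897/54) = 27821290471/54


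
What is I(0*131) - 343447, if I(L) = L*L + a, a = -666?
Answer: -344113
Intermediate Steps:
I(L) = -666 + L² (I(L) = L*L - 666 = L² - 666 = -666 + L²)
I(0*131) - 343447 = (-666 + (0*131)²) - 343447 = (-666 + 0²) - 343447 = (-666 + 0) - 343447 = -666 - 343447 = -344113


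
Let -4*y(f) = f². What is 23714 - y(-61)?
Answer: 98577/4 ≈ 24644.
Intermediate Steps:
y(f) = -f²/4
23714 - y(-61) = 23714 - (-1)*(-61)²/4 = 23714 - (-1)*3721/4 = 23714 - 1*(-3721/4) = 23714 + 3721/4 = 98577/4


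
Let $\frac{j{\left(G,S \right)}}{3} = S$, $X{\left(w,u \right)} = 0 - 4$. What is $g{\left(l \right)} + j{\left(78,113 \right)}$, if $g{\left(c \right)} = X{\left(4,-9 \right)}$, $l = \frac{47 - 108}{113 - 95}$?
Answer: $335$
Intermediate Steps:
$X{\left(w,u \right)} = -4$
$j{\left(G,S \right)} = 3 S$
$l = - \frac{61}{18} \approx -3.3889$
$g{\left(c \right)} = -4$
$g{\left(l \right)} + j{\left(78,113 \right)} = -4 + 3 \cdot 113 = -4 + 339 = 335$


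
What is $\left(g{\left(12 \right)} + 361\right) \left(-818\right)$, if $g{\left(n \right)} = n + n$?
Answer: $-314930$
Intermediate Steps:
$g{\left(n \right)} = 2 n$
$\left(g{\left(12 \right)} + 361\right) \left(-818\right) = \left(2 \cdot 12 + 361\right) \left(-818\right) = \left(24 + 361\right) \left(-818\right) = 385 \left(-818\right) = -314930$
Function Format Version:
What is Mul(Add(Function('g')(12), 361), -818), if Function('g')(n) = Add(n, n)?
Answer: -314930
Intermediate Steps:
Function('g')(n) = Mul(2, n)
Mul(Add(Function('g')(12), 361), -818) = Mul(Add(Mul(2, 12), 361), -818) = Mul(Add(24, 361), -818) = Mul(385, -818) = -314930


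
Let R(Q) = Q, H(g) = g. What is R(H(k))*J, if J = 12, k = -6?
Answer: -72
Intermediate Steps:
R(H(k))*J = -6*12 = -72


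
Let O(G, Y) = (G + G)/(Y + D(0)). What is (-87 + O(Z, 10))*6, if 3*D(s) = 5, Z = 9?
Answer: -17946/35 ≈ -512.74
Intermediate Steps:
D(s) = 5/3 (D(s) = (1/3)*5 = 5/3)
O(G, Y) = 2*G/(5/3 + Y) (O(G, Y) = (G + G)/(Y + 5/3) = (2*G)/(5/3 + Y) = 2*G/(5/3 + Y))
(-87 + O(Z, 10))*6 = (-87 + 6*9/(5 + 3*10))*6 = (-87 + 6*9/(5 + 30))*6 = (-87 + 6*9/35)*6 = (-87 + 6*9*(1/35))*6 = (-87 + 54/35)*6 = -2991/35*6 = -17946/35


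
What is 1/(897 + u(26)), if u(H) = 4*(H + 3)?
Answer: 1/1013 ≈ 0.00098717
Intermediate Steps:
u(H) = 12 + 4*H (u(H) = 4*(3 + H) = 12 + 4*H)
1/(897 + u(26)) = 1/(897 + (12 + 4*26)) = 1/(897 + (12 + 104)) = 1/(897 + 116) = 1/1013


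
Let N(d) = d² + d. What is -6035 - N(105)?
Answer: -17165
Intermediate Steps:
N(d) = d + d²
-6035 - N(105) = -6035 - 105*(1 + 105) = -6035 - 105*106 = -6035 - 1*11130 = -6035 - 11130 = -17165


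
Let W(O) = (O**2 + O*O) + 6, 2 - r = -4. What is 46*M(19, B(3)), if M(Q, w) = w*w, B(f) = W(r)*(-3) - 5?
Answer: 2627566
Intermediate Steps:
r = 6 (r = 2 - 1*(-4) = 2 + 4 = 6)
W(O) = 6 + 2*O**2 (W(O) = (O**2 + O**2) + 6 = 2*O**2 + 6 = 6 + 2*O**2)
B(f) = -239 (B(f) = (6 + 2*6**2)*(-3) - 5 = (6 + 2*36)*(-3) - 5 = (6 + 72)*(-3) - 5 = 78*(-3) - 5 = -234 - 5 = -239)
M(Q, w) = w**2
46*M(19, B(3)) = 46*(-239)**2 = 46*57121 = 2627566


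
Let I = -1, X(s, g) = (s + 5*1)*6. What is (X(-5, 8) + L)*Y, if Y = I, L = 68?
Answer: -68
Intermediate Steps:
X(s, g) = 30 + 6*s (X(s, g) = (s + 5)*6 = (5 + s)*6 = 30 + 6*s)
Y = -1
(X(-5, 8) + L)*Y = ((30 + 6*(-5)) + 68)*(-1) = ((30 - 30) + 68)*(-1) = (0 + 68)*(-1) = 68*(-1) = -68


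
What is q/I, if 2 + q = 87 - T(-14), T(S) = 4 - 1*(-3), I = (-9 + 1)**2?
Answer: 39/32 ≈ 1.2188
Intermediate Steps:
I = 64 (I = (-8)**2 = 64)
T(S) = 7 (T(S) = 4 + 3 = 7)
q = 78 (q = -2 + (87 - 1*7) = -2 + (87 - 7) = -2 + 80 = 78)
q/I = 78/64 = 78*(1/64) = 39/32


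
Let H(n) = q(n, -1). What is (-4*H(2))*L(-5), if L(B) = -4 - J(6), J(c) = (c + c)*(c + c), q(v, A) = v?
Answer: 1184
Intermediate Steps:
H(n) = n
J(c) = 4*c² (J(c) = (2*c)*(2*c) = 4*c²)
L(B) = -148 (L(B) = -4 - 4*6² = -4 - 4*36 = -4 - 1*144 = -4 - 144 = -148)
(-4*H(2))*L(-5) = -4*2*(-148) = -8*(-148) = 1184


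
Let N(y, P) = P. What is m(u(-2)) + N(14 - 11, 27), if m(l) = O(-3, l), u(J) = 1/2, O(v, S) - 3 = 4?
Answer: 34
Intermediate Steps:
O(v, S) = 7 (O(v, S) = 3 + 4 = 7)
u(J) = 1/2
m(l) = 7
m(u(-2)) + N(14 - 11, 27) = 7 + 27 = 34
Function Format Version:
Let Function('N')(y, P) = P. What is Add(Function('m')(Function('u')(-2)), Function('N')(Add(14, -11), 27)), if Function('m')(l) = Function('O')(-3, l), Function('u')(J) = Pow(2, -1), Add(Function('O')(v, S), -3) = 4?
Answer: 34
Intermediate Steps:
Function('O')(v, S) = 7 (Function('O')(v, S) = Add(3, 4) = 7)
Function('u')(J) = Rational(1, 2)
Function('m')(l) = 7
Add(Function('m')(Function('u')(-2)), Function('N')(Add(14, -11), 27)) = Add(7, 27) = 34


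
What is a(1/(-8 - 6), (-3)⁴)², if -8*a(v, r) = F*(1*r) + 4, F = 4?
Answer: 1681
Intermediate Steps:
a(v, r) = -½ - r/2 (a(v, r) = -(4*(1*r) + 4)/8 = -(4*r + 4)/8 = -(4 + 4*r)/8 = -½ - r/2)
a(1/(-8 - 6), (-3)⁴)² = (-½ - ½*(-3)⁴)² = (-½ - ½*81)² = (-½ - 81/2)² = (-41)² = 1681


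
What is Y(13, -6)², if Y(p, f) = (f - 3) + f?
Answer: 225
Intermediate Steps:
Y(p, f) = -3 + 2*f (Y(p, f) = (-3 + f) + f = -3 + 2*f)
Y(13, -6)² = (-3 + 2*(-6))² = (-3 - 12)² = (-15)² = 225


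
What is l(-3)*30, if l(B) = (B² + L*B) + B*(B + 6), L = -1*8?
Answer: 720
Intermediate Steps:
L = -8
l(B) = B² - 8*B + B*(6 + B) (l(B) = (B² - 8*B) + B*(B + 6) = (B² - 8*B) + B*(6 + B) = B² - 8*B + B*(6 + B))
l(-3)*30 = (2*(-3)*(-1 - 3))*30 = (2*(-3)*(-4))*30 = 24*30 = 720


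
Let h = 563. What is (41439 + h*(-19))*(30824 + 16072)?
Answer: 1441676832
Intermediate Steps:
(41439 + h*(-19))*(30824 + 16072) = (41439 + 563*(-19))*(30824 + 16072) = (41439 - 10697)*46896 = 30742*46896 = 1441676832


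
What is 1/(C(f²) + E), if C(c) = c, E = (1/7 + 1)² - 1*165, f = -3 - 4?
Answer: -49/5620 ≈ -0.0087189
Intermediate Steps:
f = -7
E = -8021/49 (E = (⅐ + 1)² - 165 = (8/7)² - 165 = 64/49 - 165 = -8021/49 ≈ -163.69)
1/(C(f²) + E) = 1/((-7)² - 8021/49) = 1/(49 - 8021/49) = 1/(-5620/49) = -49/5620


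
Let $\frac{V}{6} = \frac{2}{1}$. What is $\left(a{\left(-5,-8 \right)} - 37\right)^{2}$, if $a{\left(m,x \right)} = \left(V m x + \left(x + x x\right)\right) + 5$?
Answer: $254016$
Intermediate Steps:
$V = 12$ ($V = 6 \cdot \frac{2}{1} = 6 \cdot 2 \cdot 1 = 6 \cdot 2 = 12$)
$a{\left(m,x \right)} = 5 + x + x^{2} + 12 m x$ ($a{\left(m,x \right)} = \left(12 m x + \left(x + x x\right)\right) + 5 = \left(12 m x + \left(x + x^{2}\right)\right) + 5 = \left(x + x^{2} + 12 m x\right) + 5 = 5 + x + x^{2} + 12 m x$)
$\left(a{\left(-5,-8 \right)} - 37\right)^{2} = \left(\left(5 - 8 + \left(-8\right)^{2} + 12 \left(-5\right) \left(-8\right)\right) - 37\right)^{2} = \left(\left(5 - 8 + 64 + 480\right) - 37\right)^{2} = \left(541 - 37\right)^{2} = 504^{2} = 254016$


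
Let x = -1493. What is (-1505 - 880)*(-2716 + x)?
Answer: 10038465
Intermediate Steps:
(-1505 - 880)*(-2716 + x) = (-1505 - 880)*(-2716 - 1493) = -2385*(-4209) = 10038465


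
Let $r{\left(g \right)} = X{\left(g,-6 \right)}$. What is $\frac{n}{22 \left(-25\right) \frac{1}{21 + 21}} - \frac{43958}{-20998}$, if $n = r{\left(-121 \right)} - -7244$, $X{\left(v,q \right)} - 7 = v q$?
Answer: $- \frac{1752716758}{2887225} \approx -607.06$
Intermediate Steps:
$X{\left(v,q \right)} = 7 + q v$ ($X{\left(v,q \right)} = 7 + v q = 7 + q v$)
$r{\left(g \right)} = 7 - 6 g$
$n = 7977$ ($n = \left(7 - -726\right) - -7244 = \left(7 + 726\right) + 7244 = 733 + 7244 = 7977$)
$\frac{n}{22 \left(-25\right) \frac{1}{21 + 21}} - \frac{43958}{-20998} = \frac{7977}{22 \left(-25\right) \frac{1}{21 + 21}} - \frac{43958}{-20998} = \frac{7977}{\left(-550\right) \frac{1}{42}} - - \frac{21979}{10499} = \frac{7977}{\left(-550\right) \frac{1}{42}} + \frac{21979}{10499} = \frac{7977}{- \frac{275}{21}} + \frac{21979}{10499} = 7977 \left(- \frac{21}{275}\right) + \frac{21979}{10499} = - \frac{167517}{275} + \frac{21979}{10499} = - \frac{1752716758}{2887225}$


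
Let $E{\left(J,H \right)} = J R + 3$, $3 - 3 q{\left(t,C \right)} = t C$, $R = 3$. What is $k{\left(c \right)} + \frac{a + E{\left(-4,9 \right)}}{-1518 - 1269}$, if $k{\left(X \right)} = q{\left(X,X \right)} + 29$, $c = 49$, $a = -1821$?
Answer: $- \frac{2145089}{2787} \approx -769.68$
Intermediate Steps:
$q{\left(t,C \right)} = 1 - \frac{C t}{3}$ ($q{\left(t,C \right)} = 1 - \frac{t C}{3} = 1 - \frac{C t}{3}$)
$E{\left(J,H \right)} = 3 + 3 J$ ($E{\left(J,H \right)} = J 3 + 3 = 3 J + 3 = 3 + 3 J$)
$k{\left(X \right)} = 30 - \frac{X^{2}}{3}$ ($k{\left(X \right)} = \left(1 - \frac{X X}{3}\right) + 29 = \left(1 - \frac{X^{2}}{3}\right) + 29 = 30 - \frac{X^{2}}{3}$)
$k{\left(c \right)} + \frac{a + E{\left(-4,9 \right)}}{-1518 - 1269} = \left(30 - \frac{49^{2}}{3}\right) + \frac{-1821 + \left(3 + 3 \left(-4\right)\right)}{-1518 - 1269} = \left(30 - \frac{2401}{3}\right) + \frac{-1821 + \left(3 - 12\right)}{-2787} = \left(30 - \frac{2401}{3}\right) + \left(-1821 - 9\right) \left(- \frac{1}{2787}\right) = - \frac{2311}{3} - - \frac{610}{929} = - \frac{2311}{3} + \frac{610}{929} = - \frac{2145089}{2787}$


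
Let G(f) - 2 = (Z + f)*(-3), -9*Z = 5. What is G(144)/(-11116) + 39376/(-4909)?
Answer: -1306802783/163705332 ≈ -7.9827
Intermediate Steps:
Z = -5/9 (Z = -⅑*5 = -5/9 ≈ -0.55556)
G(f) = 11/3 - 3*f (G(f) = 2 + (-5/9 + f)*(-3) = 2 + (5/3 - 3*f) = 11/3 - 3*f)
G(144)/(-11116) + 39376/(-4909) = (11/3 - 3*144)/(-11116) + 39376/(-4909) = (11/3 - 432)*(-1/11116) + 39376*(-1/4909) = -1285/3*(-1/11116) - 39376/4909 = 1285/33348 - 39376/4909 = -1306802783/163705332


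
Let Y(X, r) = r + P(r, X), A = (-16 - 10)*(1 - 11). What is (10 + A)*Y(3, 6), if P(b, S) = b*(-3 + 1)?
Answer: -1620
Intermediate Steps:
P(b, S) = -2*b (P(b, S) = b*(-2) = -2*b)
A = 260 (A = -26*(-10) = 260)
Y(X, r) = -r (Y(X, r) = r - 2*r = -r)
(10 + A)*Y(3, 6) = (10 + 260)*(-1*6) = 270*(-6) = -1620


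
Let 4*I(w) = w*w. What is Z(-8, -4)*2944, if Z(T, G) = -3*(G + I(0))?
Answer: 35328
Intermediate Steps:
I(w) = w²/4 (I(w) = (w*w)/4 = w²/4)
Z(T, G) = -3*G (Z(T, G) = -3*(G + (¼)*0²) = -3*(G + (¼)*0) = -3*(G + 0) = -3*G)
Z(-8, -4)*2944 = -3*(-4)*2944 = 12*2944 = 35328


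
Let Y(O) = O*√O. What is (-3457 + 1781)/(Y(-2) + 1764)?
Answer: -369558/388963 - 419*I*√2/388963 ≈ -0.95011 - 0.0015234*I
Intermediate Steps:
Y(O) = O^(3/2)
(-3457 + 1781)/(Y(-2) + 1764) = (-3457 + 1781)/((-2)^(3/2) + 1764) = -1676/(-2*I*√2 + 1764) = -1676/(1764 - 2*I*√2)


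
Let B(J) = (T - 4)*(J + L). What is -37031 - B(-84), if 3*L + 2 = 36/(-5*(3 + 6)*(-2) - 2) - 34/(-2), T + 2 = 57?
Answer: -726197/22 ≈ -33009.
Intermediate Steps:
T = 55 (T = -2 + 57 = 55)
L = 113/22 (L = -⅔ + (36/(-5*(3 + 6)*(-2) - 2) - 34/(-2))/3 = -⅔ + (36/(-45*(-2) - 2) - 34*(-½))/3 = -⅔ + (36/(-5*(-18) - 2) + 17)/3 = -⅔ + (36/(90 - 2) + 17)/3 = -⅔ + (36/88 + 17)/3 = -⅔ + (36*(1/88) + 17)/3 = -⅔ + (9/22 + 17)/3 = -⅔ + (⅓)*(383/22) = -⅔ + 383/66 = 113/22 ≈ 5.1364)
B(J) = 5763/22 + 51*J (B(J) = (55 - 4)*(J + 113/22) = 51*(113/22 + J) = 5763/22 + 51*J)
-37031 - B(-84) = -37031 - (5763/22 + 51*(-84)) = -37031 - (5763/22 - 4284) = -37031 - 1*(-88485/22) = -37031 + 88485/22 = -726197/22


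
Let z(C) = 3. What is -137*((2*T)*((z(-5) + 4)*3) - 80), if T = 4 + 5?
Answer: -40826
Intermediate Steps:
T = 9
-137*((2*T)*((z(-5) + 4)*3) - 80) = -137*((2*9)*((3 + 4)*3) - 80) = -137*(18*(7*3) - 80) = -137*(18*21 - 80) = -137*(378 - 80) = -137*298 = -40826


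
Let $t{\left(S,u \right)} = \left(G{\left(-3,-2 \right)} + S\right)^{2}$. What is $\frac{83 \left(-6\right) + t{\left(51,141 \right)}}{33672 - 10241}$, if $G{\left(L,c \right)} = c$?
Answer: $\frac{1903}{23431} \approx 0.081217$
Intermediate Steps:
$t{\left(S,u \right)} = \left(-2 + S\right)^{2}$
$\frac{83 \left(-6\right) + t{\left(51,141 \right)}}{33672 - 10241} = \frac{83 \left(-6\right) + \left(-2 + 51\right)^{2}}{33672 - 10241} = \frac{-498 + 49^{2}}{23431} = \left(-498 + 2401\right) \frac{1}{23431} = 1903 \cdot \frac{1}{23431} = \frac{1903}{23431}$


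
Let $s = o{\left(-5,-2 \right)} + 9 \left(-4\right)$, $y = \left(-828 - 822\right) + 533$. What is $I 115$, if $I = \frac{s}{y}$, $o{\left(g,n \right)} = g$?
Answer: $\frac{4715}{1117} \approx 4.2211$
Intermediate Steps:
$y = -1117$ ($y = -1650 + 533 = -1117$)
$s = -41$ ($s = -5 + 9 \left(-4\right) = -5 - 36 = -41$)
$I = \frac{41}{1117}$ ($I = - \frac{41}{-1117} = \left(-41\right) \left(- \frac{1}{1117}\right) = \frac{41}{1117} \approx 0.036705$)
$I 115 = \frac{41}{1117} \cdot 115 = \frac{4715}{1117}$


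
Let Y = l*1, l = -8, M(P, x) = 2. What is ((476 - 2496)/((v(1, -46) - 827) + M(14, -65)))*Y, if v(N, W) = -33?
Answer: -8080/429 ≈ -18.835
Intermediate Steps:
Y = -8 (Y = -8*1 = -8)
((476 - 2496)/((v(1, -46) - 827) + M(14, -65)))*Y = ((476 - 2496)/((-33 - 827) + 2))*(-8) = -2020/(-860 + 2)*(-8) = -2020/(-858)*(-8) = -2020*(-1/858)*(-8) = (1010/429)*(-8) = -8080/429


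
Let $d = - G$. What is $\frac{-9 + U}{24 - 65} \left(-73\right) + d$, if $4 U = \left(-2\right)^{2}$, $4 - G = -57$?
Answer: $- \frac{3085}{41} \approx -75.244$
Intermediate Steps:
$G = 61$ ($G = 4 - -57 = 4 + 57 = 61$)
$U = 1$ ($U = \frac{\left(-2\right)^{2}}{4} = \frac{1}{4} \cdot 4 = 1$)
$d = -61$ ($d = \left(-1\right) 61 = -61$)
$\frac{-9 + U}{24 - 65} \left(-73\right) + d = \frac{-9 + 1}{24 - 65} \left(-73\right) - 61 = - \frac{8}{-41} \left(-73\right) - 61 = \left(-8\right) \left(- \frac{1}{41}\right) \left(-73\right) - 61 = \frac{8}{41} \left(-73\right) - 61 = - \frac{584}{41} - 61 = - \frac{3085}{41}$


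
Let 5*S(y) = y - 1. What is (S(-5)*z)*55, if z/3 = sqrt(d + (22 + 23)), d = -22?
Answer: -198*sqrt(23) ≈ -949.57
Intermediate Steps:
z = 3*sqrt(23) (z = 3*sqrt(-22 + (22 + 23)) = 3*sqrt(-22 + 45) = 3*sqrt(23) ≈ 14.387)
S(y) = -1/5 + y/5 (S(y) = (y - 1)/5 = (-1 + y)/5 = -1/5 + y/5)
(S(-5)*z)*55 = ((-1/5 + (1/5)*(-5))*(3*sqrt(23)))*55 = ((-1/5 - 1)*(3*sqrt(23)))*55 = -18*sqrt(23)/5*55 = -198*sqrt(23)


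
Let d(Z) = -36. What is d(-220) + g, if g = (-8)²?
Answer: 28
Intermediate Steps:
g = 64
d(-220) + g = -36 + 64 = 28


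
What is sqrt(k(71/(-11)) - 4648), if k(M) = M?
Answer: I*sqrt(563189)/11 ≈ 68.224*I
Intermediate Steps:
sqrt(k(71/(-11)) - 4648) = sqrt(71/(-11) - 4648) = sqrt(71*(-1/11) - 4648) = sqrt(-71/11 - 4648) = sqrt(-51199/11) = I*sqrt(563189)/11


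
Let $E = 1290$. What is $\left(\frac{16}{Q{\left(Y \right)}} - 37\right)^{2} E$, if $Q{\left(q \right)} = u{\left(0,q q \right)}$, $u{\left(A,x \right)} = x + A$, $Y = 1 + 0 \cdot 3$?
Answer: $568890$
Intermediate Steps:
$Y = 1$ ($Y = 1 + 0 = 1$)
$u{\left(A,x \right)} = A + x$
$Q{\left(q \right)} = q^{2}$ ($Q{\left(q \right)} = 0 + q q = 0 + q^{2} = q^{2}$)
$\left(\frac{16}{Q{\left(Y \right)}} - 37\right)^{2} E = \left(\frac{16}{1^{2}} - 37\right)^{2} \cdot 1290 = \left(\frac{16}{1} - 37\right)^{2} \cdot 1290 = \left(16 \cdot 1 - 37\right)^{2} \cdot 1290 = \left(16 - 37\right)^{2} \cdot 1290 = \left(-21\right)^{2} \cdot 1290 = 441 \cdot 1290 = 568890$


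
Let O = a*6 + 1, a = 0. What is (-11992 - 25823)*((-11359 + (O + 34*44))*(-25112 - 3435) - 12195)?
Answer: -10645615232985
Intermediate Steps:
O = 1 (O = 0*6 + 1 = 0 + 1 = 1)
(-11992 - 25823)*((-11359 + (O + 34*44))*(-25112 - 3435) - 12195) = (-11992 - 25823)*((-11359 + (1 + 34*44))*(-25112 - 3435) - 12195) = -37815*((-11359 + (1 + 1496))*(-28547) - 12195) = -37815*((-11359 + 1497)*(-28547) - 12195) = -37815*(-9862*(-28547) - 12195) = -37815*(281530514 - 12195) = -37815*281518319 = -10645615232985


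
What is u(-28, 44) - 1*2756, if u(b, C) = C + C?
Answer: -2668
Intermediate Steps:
u(b, C) = 2*C
u(-28, 44) - 1*2756 = 2*44 - 1*2756 = 88 - 2756 = -2668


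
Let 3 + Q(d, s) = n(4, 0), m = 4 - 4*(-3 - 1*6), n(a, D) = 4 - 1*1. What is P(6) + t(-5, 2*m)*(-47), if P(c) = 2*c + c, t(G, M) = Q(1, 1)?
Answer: 18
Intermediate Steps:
n(a, D) = 3 (n(a, D) = 4 - 1 = 3)
m = 40 (m = 4 - 4*(-3 - 6) = 4 - 4*(-9) = 4 + 36 = 40)
Q(d, s) = 0 (Q(d, s) = -3 + 3 = 0)
t(G, M) = 0
P(c) = 3*c
P(6) + t(-5, 2*m)*(-47) = 3*6 + 0*(-47) = 18 + 0 = 18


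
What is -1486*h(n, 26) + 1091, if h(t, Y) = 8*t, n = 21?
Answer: -248557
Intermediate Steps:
-1486*h(n, 26) + 1091 = -11888*21 + 1091 = -1486*168 + 1091 = -249648 + 1091 = -248557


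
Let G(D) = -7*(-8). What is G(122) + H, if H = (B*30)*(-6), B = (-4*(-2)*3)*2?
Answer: -8584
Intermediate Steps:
G(D) = 56
B = 48 (B = (8*3)*2 = 24*2 = 48)
H = -8640 (H = (48*30)*(-6) = 1440*(-6) = -8640)
G(122) + H = 56 - 8640 = -8584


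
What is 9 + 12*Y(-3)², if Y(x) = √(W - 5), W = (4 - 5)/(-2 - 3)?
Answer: -243/5 ≈ -48.600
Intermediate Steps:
W = ⅕ (W = -1/(-5) = -1*(-⅕) = ⅕ ≈ 0.20000)
Y(x) = 2*I*√30/5 (Y(x) = √(⅕ - 5) = √(-24/5) = 2*I*√30/5)
9 + 12*Y(-3)² = 9 + 12*(2*I*√30/5)² = 9 + 12*(-24/5) = 9 - 288/5 = -243/5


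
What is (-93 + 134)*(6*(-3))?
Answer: -738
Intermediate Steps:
(-93 + 134)*(6*(-3)) = 41*(-18) = -738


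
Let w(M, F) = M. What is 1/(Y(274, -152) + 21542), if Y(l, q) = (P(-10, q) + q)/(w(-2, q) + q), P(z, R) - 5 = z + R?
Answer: 154/3317777 ≈ 4.6417e-5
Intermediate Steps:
P(z, R) = 5 + R + z (P(z, R) = 5 + (z + R) = 5 + (R + z) = 5 + R + z)
Y(l, q) = (-5 + 2*q)/(-2 + q) (Y(l, q) = ((5 + q - 10) + q)/(-2 + q) = ((-5 + q) + q)/(-2 + q) = (-5 + 2*q)/(-2 + q))
1/(Y(274, -152) + 21542) = 1/((-5 + 2*(-152))/(-2 - 152) + 21542) = 1/((-5 - 304)/(-154) + 21542) = 1/(-1/154*(-309) + 21542) = 1/(309/154 + 21542) = 1/(3317777/154) = 154/3317777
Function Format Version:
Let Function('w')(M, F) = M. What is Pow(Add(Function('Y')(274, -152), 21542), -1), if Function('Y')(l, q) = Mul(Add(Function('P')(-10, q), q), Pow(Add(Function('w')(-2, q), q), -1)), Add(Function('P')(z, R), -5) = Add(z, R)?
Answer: Rational(154, 3317777) ≈ 4.6417e-5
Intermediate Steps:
Function('P')(z, R) = Add(5, R, z) (Function('P')(z, R) = Add(5, Add(z, R)) = Add(5, Add(R, z)) = Add(5, R, z))
Function('Y')(l, q) = Mul(Pow(Add(-2, q), -1), Add(-5, Mul(2, q))) (Function('Y')(l, q) = Mul(Add(Add(5, q, -10), q), Pow(Add(-2, q), -1)) = Mul(Add(Add(-5, q), q), Pow(Add(-2, q), -1)) = Mul(Add(-5, Mul(2, q)), Pow(Add(-2, q), -1)) = Mul(Pow(Add(-2, q), -1), Add(-5, Mul(2, q))))
Pow(Add(Function('Y')(274, -152), 21542), -1) = Pow(Add(Mul(Pow(Add(-2, -152), -1), Add(-5, Mul(2, -152))), 21542), -1) = Pow(Add(Mul(Pow(-154, -1), Add(-5, -304)), 21542), -1) = Pow(Add(Mul(Rational(-1, 154), -309), 21542), -1) = Pow(Add(Rational(309, 154), 21542), -1) = Pow(Rational(3317777, 154), -1) = Rational(154, 3317777)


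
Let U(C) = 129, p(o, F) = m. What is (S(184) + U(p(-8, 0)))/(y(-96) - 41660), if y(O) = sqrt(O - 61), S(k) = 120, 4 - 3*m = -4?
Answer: -10373340/1735555757 - 249*I*sqrt(157)/1735555757 ≈ -0.005977 - 1.7977e-6*I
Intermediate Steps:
m = 8/3 (m = 4/3 - 1/3*(-4) = 4/3 + 4/3 = 8/3 ≈ 2.6667)
p(o, F) = 8/3
y(O) = sqrt(-61 + O)
(S(184) + U(p(-8, 0)))/(y(-96) - 41660) = (120 + 129)/(sqrt(-61 - 96) - 41660) = 249/(sqrt(-157) - 41660) = 249/(I*sqrt(157) - 41660) = 249/(-41660 + I*sqrt(157))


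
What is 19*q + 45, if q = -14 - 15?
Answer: -506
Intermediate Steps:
q = -29
19*q + 45 = 19*(-29) + 45 = -551 + 45 = -506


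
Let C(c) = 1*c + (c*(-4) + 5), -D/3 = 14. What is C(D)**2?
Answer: 17161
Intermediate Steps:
D = -42 (D = -3*14 = -42)
C(c) = 5 - 3*c (C(c) = c + (-4*c + 5) = c + (5 - 4*c) = 5 - 3*c)
C(D)**2 = (5 - 3*(-42))**2 = (5 + 126)**2 = 131**2 = 17161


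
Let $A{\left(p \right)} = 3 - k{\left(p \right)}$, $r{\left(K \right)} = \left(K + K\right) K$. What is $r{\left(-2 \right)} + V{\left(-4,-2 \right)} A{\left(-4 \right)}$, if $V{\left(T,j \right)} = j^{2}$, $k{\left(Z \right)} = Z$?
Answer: $36$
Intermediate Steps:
$r{\left(K \right)} = 2 K^{2}$ ($r{\left(K \right)} = 2 K K = 2 K^{2}$)
$A{\left(p \right)} = 3 - p$
$r{\left(-2 \right)} + V{\left(-4,-2 \right)} A{\left(-4 \right)} = 2 \left(-2\right)^{2} + \left(-2\right)^{2} \left(3 - -4\right) = 2 \cdot 4 + 4 \left(3 + 4\right) = 8 + 4 \cdot 7 = 8 + 28 = 36$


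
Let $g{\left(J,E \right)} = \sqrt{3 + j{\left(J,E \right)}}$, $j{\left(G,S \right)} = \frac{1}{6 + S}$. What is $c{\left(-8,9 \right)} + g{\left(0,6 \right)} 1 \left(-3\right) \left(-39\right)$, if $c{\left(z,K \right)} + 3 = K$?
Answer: $6 + \frac{39 \sqrt{111}}{2} \approx 211.45$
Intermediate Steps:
$c{\left(z,K \right)} = -3 + K$
$g{\left(J,E \right)} = \sqrt{3 + \frac{1}{6 + E}}$
$c{\left(-8,9 \right)} + g{\left(0,6 \right)} 1 \left(-3\right) \left(-39\right) = \left(-3 + 9\right) + \sqrt{\frac{19 + 3 \cdot 6}{6 + 6}} \cdot 1 \left(-3\right) \left(-39\right) = 6 + \sqrt{\frac{19 + 18}{12}} \cdot 1 \left(-3\right) \left(-39\right) = 6 + \sqrt{\frac{1}{12} \cdot 37} \cdot 1 \left(-3\right) \left(-39\right) = 6 + \sqrt{\frac{37}{12}} \cdot 1 \left(-3\right) \left(-39\right) = 6 + \frac{\sqrt{111}}{6} \cdot 1 \left(-3\right) \left(-39\right) = 6 + \frac{\sqrt{111}}{6} \left(-3\right) \left(-39\right) = 6 + - \frac{\sqrt{111}}{2} \left(-39\right) = 6 + \frac{39 \sqrt{111}}{2}$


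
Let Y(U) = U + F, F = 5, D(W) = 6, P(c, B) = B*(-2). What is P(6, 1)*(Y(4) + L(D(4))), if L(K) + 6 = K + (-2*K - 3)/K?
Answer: -13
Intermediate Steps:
P(c, B) = -2*B
L(K) = -6 + K + (-3 - 2*K)/K (L(K) = -6 + (K + (-2*K - 3)/K) = -6 + (K + (-3 - 2*K)/K) = -6 + K + (-3 - 2*K)/K)
Y(U) = 5 + U (Y(U) = U + 5 = 5 + U)
P(6, 1)*(Y(4) + L(D(4))) = (-2*1)*((5 + 4) + (-8 + 6 - 3/6)) = -2*(9 + (-8 + 6 - 3*⅙)) = -2*(9 + (-8 + 6 - ½)) = -2*(9 - 5/2) = -2*13/2 = -13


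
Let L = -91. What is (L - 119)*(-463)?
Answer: 97230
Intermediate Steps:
(L - 119)*(-463) = (-91 - 119)*(-463) = -210*(-463) = 97230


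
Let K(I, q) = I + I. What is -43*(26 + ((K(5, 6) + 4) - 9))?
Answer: -1333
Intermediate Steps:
K(I, q) = 2*I
-43*(26 + ((K(5, 6) + 4) - 9)) = -43*(26 + ((2*5 + 4) - 9)) = -43*(26 + ((10 + 4) - 9)) = -43*(26 + (14 - 9)) = -43*(26 + 5) = -43*31 = -1333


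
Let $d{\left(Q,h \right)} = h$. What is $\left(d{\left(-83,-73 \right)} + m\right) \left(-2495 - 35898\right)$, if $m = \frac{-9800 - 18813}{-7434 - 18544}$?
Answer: $\frac{2313216643}{838} \approx 2.7604 \cdot 10^{6}$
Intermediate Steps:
$m = \frac{923}{838}$ ($m = - \frac{28613}{-25978} = \left(-28613\right) \left(- \frac{1}{25978}\right) = \frac{923}{838} \approx 1.1014$)
$\left(d{\left(-83,-73 \right)} + m\right) \left(-2495 - 35898\right) = \left(-73 + \frac{923}{838}\right) \left(-2495 - 35898\right) = - \frac{60251 \left(-2495 - 35898\right)}{838} = \left(- \frac{60251}{838}\right) \left(-38393\right) = \frac{2313216643}{838}$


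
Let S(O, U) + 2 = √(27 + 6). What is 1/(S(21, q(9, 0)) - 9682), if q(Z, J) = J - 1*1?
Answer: -3228/31259941 - √33/93779823 ≈ -0.00010332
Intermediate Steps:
q(Z, J) = -1 + J (q(Z, J) = J - 1 = -1 + J)
S(O, U) = -2 + √33 (S(O, U) = -2 + √(27 + 6) = -2 + √33)
1/(S(21, q(9, 0)) - 9682) = 1/((-2 + √33) - 9682) = 1/(-9684 + √33)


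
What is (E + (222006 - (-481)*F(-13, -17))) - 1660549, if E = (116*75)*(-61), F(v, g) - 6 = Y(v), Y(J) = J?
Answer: -1972610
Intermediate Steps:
F(v, g) = 6 + v
E = -530700 (E = 8700*(-61) = -530700)
(E + (222006 - (-481)*F(-13, -17))) - 1660549 = (-530700 + (222006 - (-481)*(6 - 13))) - 1660549 = (-530700 + (222006 - (-481)*(-7))) - 1660549 = (-530700 + (222006 - 1*3367)) - 1660549 = (-530700 + (222006 - 3367)) - 1660549 = (-530700 + 218639) - 1660549 = -312061 - 1660549 = -1972610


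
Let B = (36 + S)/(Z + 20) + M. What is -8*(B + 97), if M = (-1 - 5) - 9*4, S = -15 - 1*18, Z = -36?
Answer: -877/2 ≈ -438.50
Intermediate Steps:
S = -33 (S = -15 - 18 = -33)
M = -42 (M = -6 - 36 = -42)
B = -675/16 (B = (36 - 33)/(-36 + 20) - 42 = 3/(-16) - 42 = 3*(-1/16) - 42 = -3/16 - 42 = -675/16 ≈ -42.188)
-8*(B + 97) = -8*(-675/16 + 97) = -8*877/16 = -877/2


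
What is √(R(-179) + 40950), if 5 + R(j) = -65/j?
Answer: 2*√327982595/179 ≈ 202.35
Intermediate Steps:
R(j) = -5 - 65/j
√(R(-179) + 40950) = √((-5 - 65/(-179)) + 40950) = √((-5 - 65*(-1/179)) + 40950) = √((-5 + 65/179) + 40950) = √(-830/179 + 40950) = √(7329220/179) = 2*√327982595/179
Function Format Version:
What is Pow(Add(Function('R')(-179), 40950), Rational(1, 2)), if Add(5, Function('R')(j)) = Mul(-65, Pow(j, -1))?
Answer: Mul(Rational(2, 179), Pow(327982595, Rational(1, 2))) ≈ 202.35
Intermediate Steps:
Function('R')(j) = Add(-5, Mul(-65, Pow(j, -1)))
Pow(Add(Function('R')(-179), 40950), Rational(1, 2)) = Pow(Add(Add(-5, Mul(-65, Pow(-179, -1))), 40950), Rational(1, 2)) = Pow(Add(Add(-5, Mul(-65, Rational(-1, 179))), 40950), Rational(1, 2)) = Pow(Add(Add(-5, Rational(65, 179)), 40950), Rational(1, 2)) = Pow(Add(Rational(-830, 179), 40950), Rational(1, 2)) = Pow(Rational(7329220, 179), Rational(1, 2)) = Mul(Rational(2, 179), Pow(327982595, Rational(1, 2)))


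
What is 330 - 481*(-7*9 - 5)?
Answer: 33038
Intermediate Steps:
330 - 481*(-7*9 - 5) = 330 - 481*(-63 - 5) = 330 - 481*(-68) = 330 + 32708 = 33038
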